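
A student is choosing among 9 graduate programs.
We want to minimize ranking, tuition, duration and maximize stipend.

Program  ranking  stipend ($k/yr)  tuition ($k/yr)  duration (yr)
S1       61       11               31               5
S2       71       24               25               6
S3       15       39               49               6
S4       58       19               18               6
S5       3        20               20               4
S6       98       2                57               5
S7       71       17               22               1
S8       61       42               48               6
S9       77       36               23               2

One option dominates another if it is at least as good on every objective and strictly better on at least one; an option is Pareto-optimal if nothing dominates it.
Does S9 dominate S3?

No

S9 vs S3: S9 is worse on ranking (77 vs 15), so it does not dominate S3.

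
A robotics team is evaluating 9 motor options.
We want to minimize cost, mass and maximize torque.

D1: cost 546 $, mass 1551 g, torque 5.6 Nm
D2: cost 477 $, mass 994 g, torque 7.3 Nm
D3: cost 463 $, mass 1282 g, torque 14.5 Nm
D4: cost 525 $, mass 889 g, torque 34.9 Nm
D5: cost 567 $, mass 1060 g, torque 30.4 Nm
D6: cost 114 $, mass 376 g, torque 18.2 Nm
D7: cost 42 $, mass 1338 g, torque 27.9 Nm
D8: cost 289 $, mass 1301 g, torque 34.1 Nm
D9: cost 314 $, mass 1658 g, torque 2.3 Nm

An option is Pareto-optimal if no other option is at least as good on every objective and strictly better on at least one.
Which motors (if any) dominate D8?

D1: worse on cost (546 vs 289).
D2: worse on cost (477 vs 289).
D3: worse on cost (463 vs 289).
D4: worse on cost (525 vs 289).
D5: worse on cost (567 vs 289).
D6: worse on torque (18.2 vs 34.1).
D7: worse on mass (1338 vs 1301).
D9: worse on cost (314 vs 289).
No option dominates D8.

none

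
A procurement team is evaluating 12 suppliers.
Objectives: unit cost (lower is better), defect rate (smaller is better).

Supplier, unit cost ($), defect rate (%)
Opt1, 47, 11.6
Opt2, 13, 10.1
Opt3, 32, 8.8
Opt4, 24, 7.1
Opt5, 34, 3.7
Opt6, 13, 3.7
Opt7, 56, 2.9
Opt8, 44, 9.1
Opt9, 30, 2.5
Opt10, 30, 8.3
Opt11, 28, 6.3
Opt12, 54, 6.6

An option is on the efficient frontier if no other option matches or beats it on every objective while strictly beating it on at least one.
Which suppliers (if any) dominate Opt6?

none

Opt1: worse on unit cost (47 vs 13).
Opt2: worse on defect rate (10.1 vs 3.7).
Opt3: worse on unit cost (32 vs 13).
Opt4: worse on unit cost (24 vs 13).
Opt5: worse on unit cost (34 vs 13).
Opt7: worse on unit cost (56 vs 13).
Opt8: worse on unit cost (44 vs 13).
Opt9: worse on unit cost (30 vs 13).
Opt10: worse on unit cost (30 vs 13).
Opt11: worse on unit cost (28 vs 13).
Opt12: worse on unit cost (54 vs 13).
No option dominates Opt6.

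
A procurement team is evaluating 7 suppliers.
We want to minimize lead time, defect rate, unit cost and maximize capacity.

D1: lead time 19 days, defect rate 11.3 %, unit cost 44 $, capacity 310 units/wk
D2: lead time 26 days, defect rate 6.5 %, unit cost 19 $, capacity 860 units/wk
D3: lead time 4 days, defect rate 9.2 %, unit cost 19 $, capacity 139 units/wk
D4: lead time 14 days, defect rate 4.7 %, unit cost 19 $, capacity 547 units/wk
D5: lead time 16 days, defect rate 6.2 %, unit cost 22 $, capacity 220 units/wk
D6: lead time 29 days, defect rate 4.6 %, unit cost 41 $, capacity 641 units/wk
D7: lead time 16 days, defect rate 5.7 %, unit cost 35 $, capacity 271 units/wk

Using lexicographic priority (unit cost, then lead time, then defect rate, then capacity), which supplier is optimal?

First minimize unit cost: best is 19, kept {D2, D3, D4}.
Then minimize lead time: best is 4, kept {D3}.

D3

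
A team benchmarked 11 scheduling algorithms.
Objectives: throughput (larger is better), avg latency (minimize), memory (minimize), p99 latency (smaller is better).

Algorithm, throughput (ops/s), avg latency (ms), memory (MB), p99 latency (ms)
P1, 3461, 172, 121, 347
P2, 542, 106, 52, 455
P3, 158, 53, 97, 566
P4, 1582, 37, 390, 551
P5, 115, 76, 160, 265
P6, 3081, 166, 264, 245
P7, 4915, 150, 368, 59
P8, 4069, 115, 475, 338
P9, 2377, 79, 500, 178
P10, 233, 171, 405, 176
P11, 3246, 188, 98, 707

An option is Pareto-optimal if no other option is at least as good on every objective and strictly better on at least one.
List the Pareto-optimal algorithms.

P1, P2, P3, P4, P5, P6, P7, P8, P9, P11

P1: not dominated.
P2: not dominated (best memory).
P3: not dominated.
P4: not dominated (best avg latency).
P5: not dominated.
P6: not dominated.
P7: not dominated (best throughput).
P8: not dominated.
P9: not dominated.
P10: dominated by P7 (throughput 4915≥233, avg latency 150≤171, memory 368≤405, p99 latency 59≤176).
P11: not dominated.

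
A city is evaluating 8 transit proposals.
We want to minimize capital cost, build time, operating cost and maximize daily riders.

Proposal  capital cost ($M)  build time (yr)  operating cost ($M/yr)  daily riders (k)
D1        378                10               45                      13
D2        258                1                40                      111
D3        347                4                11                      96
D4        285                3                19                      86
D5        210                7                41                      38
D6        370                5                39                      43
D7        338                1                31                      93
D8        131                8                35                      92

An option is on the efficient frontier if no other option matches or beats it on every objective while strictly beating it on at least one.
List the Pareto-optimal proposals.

D2, D3, D4, D5, D7, D8

D1: dominated by D2 (capital cost 258≤378, build time 1≤10, operating cost 40≤45, daily riders 111≥13).
D2: not dominated (best daily riders).
D3: not dominated (best operating cost).
D4: not dominated.
D5: not dominated.
D6: dominated by D3 (capital cost 347≤370, build time 4≤5, operating cost 11≤39, daily riders 96≥43).
D7: not dominated.
D8: not dominated (best capital cost).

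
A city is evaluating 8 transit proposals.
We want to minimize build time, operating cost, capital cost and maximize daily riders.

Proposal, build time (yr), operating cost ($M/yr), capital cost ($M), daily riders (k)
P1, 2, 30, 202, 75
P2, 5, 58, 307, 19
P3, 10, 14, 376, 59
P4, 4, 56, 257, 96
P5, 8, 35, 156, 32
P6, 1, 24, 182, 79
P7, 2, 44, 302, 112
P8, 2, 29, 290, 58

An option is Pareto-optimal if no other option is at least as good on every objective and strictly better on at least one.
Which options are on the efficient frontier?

P3, P4, P5, P6, P7

P1: dominated by P6 (build time 1≤2, operating cost 24≤30, capital cost 182≤202, daily riders 79≥75).
P2: dominated by P1 (build time 2≤5, operating cost 30≤58, capital cost 202≤307, daily riders 75≥19).
P3: not dominated (best operating cost).
P4: not dominated.
P5: not dominated (best capital cost).
P6: not dominated (best build time).
P7: not dominated (best daily riders).
P8: dominated by P6 (build time 1≤2, operating cost 24≤29, capital cost 182≤290, daily riders 79≥58).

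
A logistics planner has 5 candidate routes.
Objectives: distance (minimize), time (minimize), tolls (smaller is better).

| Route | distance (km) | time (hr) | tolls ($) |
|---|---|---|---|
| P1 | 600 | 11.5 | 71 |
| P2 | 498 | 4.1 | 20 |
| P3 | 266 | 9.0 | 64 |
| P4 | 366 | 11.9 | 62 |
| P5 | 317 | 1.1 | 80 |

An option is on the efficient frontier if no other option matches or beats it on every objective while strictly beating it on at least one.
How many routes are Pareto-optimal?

P1: dominated by P2 (distance 498≤600, time 4.1≤11.5, tolls 20≤71).
P2: not dominated (best tolls).
P3: not dominated (best distance).
P4: not dominated.
P5: not dominated (best time).
Pareto-optimal: P2, P3, P4, P5 → 4.

4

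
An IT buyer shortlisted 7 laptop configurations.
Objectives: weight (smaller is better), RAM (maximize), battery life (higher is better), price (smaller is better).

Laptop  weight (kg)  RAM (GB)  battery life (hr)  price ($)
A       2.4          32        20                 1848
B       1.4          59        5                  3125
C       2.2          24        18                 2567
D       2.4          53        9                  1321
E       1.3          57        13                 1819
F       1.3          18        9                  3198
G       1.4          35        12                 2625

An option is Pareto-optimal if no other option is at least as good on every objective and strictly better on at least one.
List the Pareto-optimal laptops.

A: not dominated (best battery life).
B: not dominated (best RAM).
C: not dominated.
D: not dominated (best price).
E: not dominated.
F: dominated by E (weight 1.3≤1.3, RAM 57≥18, battery life 13≥9, price 1819≤3198).
G: dominated by E (weight 1.3≤1.4, RAM 57≥35, battery life 13≥12, price 1819≤2625).

A, B, C, D, E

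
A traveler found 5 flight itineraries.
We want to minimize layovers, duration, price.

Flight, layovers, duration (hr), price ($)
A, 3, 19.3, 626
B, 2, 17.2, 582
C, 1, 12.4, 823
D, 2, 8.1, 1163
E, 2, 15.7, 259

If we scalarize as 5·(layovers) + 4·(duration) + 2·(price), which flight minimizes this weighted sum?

A: 5·3 + 4·19.3 + 2·626 = 1344.2
B: 5·2 + 4·17.2 + 2·582 = 1242.8
C: 5·1 + 4·12.4 + 2·823 = 1700.6
D: 5·2 + 4·8.1 + 2·1163 = 2368.4
E: 5·2 + 4·15.7 + 2·259 = 590.8
Lowest: E at 590.8.

E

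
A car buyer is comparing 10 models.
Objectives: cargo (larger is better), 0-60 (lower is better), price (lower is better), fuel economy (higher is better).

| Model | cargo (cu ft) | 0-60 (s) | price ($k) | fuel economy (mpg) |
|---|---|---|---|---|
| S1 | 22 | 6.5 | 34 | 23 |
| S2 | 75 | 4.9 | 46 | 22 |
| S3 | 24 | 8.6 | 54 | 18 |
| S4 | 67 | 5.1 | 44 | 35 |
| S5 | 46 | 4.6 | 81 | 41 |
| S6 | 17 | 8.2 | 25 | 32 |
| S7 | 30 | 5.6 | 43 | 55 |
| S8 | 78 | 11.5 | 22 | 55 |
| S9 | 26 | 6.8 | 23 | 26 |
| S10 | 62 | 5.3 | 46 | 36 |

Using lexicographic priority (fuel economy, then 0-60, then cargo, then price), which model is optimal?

First maximize fuel economy: best is 55, kept {S7, S8}.
Then minimize 0-60: best is 5.6, kept {S7}.

S7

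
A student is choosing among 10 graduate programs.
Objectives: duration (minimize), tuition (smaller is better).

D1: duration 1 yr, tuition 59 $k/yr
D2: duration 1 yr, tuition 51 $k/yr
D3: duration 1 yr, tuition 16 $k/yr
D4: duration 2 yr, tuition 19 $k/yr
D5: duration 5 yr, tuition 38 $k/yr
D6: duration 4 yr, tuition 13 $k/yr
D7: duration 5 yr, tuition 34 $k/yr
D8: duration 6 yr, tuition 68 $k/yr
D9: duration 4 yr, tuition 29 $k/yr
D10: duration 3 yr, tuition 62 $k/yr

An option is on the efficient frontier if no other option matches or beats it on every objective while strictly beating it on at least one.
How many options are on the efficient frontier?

D1: dominated by D2 (duration 1≤1, tuition 51≤59).
D2: dominated by D3 (duration 1≤1, tuition 16≤51).
D3: not dominated.
D4: dominated by D3 (duration 1≤2, tuition 16≤19).
D5: dominated by D3 (duration 1≤5, tuition 16≤38).
D6: not dominated (best tuition).
D7: dominated by D3 (duration 1≤5, tuition 16≤34).
D8: dominated by D1 (duration 1≤6, tuition 59≤68).
D9: dominated by D3 (duration 1≤4, tuition 16≤29).
D10: dominated by D1 (duration 1≤3, tuition 59≤62).
Pareto-optimal: D3, D6 → 2.

2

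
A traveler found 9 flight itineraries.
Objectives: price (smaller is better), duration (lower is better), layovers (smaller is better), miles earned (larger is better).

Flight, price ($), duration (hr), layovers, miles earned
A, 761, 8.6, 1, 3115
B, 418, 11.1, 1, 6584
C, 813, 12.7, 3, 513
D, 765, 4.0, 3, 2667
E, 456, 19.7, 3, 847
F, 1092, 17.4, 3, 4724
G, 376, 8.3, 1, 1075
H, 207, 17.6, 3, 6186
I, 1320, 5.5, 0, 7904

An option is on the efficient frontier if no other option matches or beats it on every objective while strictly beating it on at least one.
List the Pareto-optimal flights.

A, B, D, G, H, I

A: not dominated.
B: not dominated.
C: dominated by A (price 761≤813, duration 8.6≤12.7, layovers 1≤3, miles earned 3115≥513).
D: not dominated (best duration).
E: dominated by B (price 418≤456, duration 11.1≤19.7, layovers 1≤3, miles earned 6584≥847).
F: dominated by B (price 418≤1092, duration 11.1≤17.4, layovers 1≤3, miles earned 6584≥4724).
G: not dominated.
H: not dominated (best price).
I: not dominated (best layovers).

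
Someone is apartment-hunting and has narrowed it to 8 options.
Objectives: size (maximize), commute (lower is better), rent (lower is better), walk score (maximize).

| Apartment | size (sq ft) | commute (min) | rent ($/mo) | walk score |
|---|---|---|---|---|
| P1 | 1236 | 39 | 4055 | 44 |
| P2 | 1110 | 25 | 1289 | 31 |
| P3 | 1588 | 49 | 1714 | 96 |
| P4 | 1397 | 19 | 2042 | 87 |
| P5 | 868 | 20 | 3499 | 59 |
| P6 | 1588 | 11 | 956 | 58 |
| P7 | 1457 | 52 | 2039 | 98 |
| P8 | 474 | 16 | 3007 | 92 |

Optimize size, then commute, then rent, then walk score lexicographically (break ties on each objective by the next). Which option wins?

First maximize size: best is 1588, kept {P3, P6}.
Then minimize commute: best is 11, kept {P6}.

P6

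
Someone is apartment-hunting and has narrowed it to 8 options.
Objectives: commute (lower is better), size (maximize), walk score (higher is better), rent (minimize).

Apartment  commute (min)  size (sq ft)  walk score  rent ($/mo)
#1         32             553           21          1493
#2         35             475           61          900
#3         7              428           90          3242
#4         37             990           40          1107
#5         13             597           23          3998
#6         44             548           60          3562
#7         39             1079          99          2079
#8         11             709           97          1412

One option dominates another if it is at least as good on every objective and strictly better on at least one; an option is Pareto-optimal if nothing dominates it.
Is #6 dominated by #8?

#8 vs #6: commute 11≤44, size 709≥548, walk score 97≥60, rent 1412≤3562 — #8 is at least as good on every objective with at least one strict improvement.

Yes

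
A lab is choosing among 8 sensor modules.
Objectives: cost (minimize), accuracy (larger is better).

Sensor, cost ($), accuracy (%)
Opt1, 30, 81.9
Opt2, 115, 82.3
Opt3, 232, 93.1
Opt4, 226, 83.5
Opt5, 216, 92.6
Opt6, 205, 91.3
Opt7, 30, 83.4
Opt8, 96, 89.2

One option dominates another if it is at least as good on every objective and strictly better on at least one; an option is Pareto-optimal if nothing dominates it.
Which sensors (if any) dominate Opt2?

Opt7: cost 30≤115, accuracy 83.4≥82.3 — dominates Opt2.
Opt8: cost 96≤115, accuracy 89.2≥82.3 — dominates Opt2.
Others (Opt1, Opt3, Opt4, Opt5, Opt6) are each worse than Opt2 on at least one objective.

Opt7, Opt8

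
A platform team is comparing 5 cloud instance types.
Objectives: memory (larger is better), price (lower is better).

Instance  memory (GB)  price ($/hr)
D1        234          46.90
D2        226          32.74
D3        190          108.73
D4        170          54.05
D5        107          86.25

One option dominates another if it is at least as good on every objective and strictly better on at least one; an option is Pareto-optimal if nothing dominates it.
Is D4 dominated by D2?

Yes

D2 vs D4: memory 226≥170, price 32.74≤54.05 — D2 is at least as good on every objective with at least one strict improvement.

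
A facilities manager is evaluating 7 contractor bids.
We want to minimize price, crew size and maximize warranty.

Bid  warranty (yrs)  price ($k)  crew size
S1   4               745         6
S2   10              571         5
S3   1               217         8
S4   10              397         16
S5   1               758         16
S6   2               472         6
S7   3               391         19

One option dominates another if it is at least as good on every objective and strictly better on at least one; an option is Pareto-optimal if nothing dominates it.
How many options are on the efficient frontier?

S1: dominated by S2 (warranty 10≥4, price 571≤745, crew size 5≤6).
S2: not dominated (best crew size).
S3: not dominated (best price).
S4: not dominated.
S5: dominated by S1 (warranty 4≥1, price 745≤758, crew size 6≤16).
S6: not dominated.
S7: not dominated.
Pareto-optimal: S2, S3, S4, S6, S7 → 5.

5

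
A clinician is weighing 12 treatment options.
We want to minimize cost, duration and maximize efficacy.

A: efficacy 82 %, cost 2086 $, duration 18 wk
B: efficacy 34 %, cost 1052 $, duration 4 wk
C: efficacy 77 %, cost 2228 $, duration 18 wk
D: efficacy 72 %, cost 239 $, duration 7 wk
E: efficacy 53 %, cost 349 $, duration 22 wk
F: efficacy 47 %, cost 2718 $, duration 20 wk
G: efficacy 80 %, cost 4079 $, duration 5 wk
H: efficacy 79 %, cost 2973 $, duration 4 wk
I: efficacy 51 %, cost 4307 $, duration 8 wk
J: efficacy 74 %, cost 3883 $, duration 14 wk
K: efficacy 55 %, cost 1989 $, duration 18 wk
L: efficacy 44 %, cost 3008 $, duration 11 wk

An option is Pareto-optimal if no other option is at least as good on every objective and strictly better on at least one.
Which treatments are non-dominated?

A: not dominated (best efficacy).
B: not dominated.
C: dominated by A (efficacy 82≥77, cost 2086≤2228, duration 18≤18).
D: not dominated (best cost).
E: dominated by D (efficacy 72≥53, cost 239≤349, duration 7≤22).
F: dominated by A (efficacy 82≥47, cost 2086≤2718, duration 18≤20).
G: not dominated.
H: not dominated.
I: dominated by D (efficacy 72≥51, cost 239≤4307, duration 7≤8).
J: dominated by H (efficacy 79≥74, cost 2973≤3883, duration 4≤14).
K: dominated by D (efficacy 72≥55, cost 239≤1989, duration 7≤18).
L: dominated by D (efficacy 72≥44, cost 239≤3008, duration 7≤11).

A, B, D, G, H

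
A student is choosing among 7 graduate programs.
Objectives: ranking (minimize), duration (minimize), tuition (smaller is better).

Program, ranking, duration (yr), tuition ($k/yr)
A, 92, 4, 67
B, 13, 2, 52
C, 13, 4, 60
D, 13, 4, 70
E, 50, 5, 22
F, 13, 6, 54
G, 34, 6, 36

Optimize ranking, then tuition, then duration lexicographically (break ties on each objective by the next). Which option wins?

First minimize ranking: best is 13, kept {B, C, D, F}.
Then minimize tuition: best is 52, kept {B}.

B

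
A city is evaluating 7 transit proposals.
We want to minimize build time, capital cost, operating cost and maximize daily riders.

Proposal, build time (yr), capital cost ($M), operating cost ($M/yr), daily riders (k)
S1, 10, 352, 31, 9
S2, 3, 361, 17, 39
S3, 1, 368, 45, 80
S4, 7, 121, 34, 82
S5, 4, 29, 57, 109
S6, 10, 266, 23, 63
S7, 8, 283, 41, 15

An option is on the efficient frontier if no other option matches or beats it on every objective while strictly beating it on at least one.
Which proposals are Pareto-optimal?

S2, S3, S4, S5, S6

S1: dominated by S6 (build time 10≤10, capital cost 266≤352, operating cost 23≤31, daily riders 63≥9).
S2: not dominated (best operating cost).
S3: not dominated (best build time).
S4: not dominated.
S5: not dominated (best capital cost).
S6: not dominated.
S7: dominated by S4 (build time 7≤8, capital cost 121≤283, operating cost 34≤41, daily riders 82≥15).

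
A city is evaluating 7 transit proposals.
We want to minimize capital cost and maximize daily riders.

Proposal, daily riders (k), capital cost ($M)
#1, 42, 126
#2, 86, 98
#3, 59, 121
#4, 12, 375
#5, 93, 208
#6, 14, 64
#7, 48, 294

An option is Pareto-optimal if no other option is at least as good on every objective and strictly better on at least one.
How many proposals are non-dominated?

#1: dominated by #2 (daily riders 86≥42, capital cost 98≤126).
#2: not dominated.
#3: dominated by #2 (daily riders 86≥59, capital cost 98≤121).
#4: dominated by #1 (daily riders 42≥12, capital cost 126≤375).
#5: not dominated (best daily riders).
#6: not dominated (best capital cost).
#7: dominated by #2 (daily riders 86≥48, capital cost 98≤294).
Pareto-optimal: #2, #5, #6 → 3.

3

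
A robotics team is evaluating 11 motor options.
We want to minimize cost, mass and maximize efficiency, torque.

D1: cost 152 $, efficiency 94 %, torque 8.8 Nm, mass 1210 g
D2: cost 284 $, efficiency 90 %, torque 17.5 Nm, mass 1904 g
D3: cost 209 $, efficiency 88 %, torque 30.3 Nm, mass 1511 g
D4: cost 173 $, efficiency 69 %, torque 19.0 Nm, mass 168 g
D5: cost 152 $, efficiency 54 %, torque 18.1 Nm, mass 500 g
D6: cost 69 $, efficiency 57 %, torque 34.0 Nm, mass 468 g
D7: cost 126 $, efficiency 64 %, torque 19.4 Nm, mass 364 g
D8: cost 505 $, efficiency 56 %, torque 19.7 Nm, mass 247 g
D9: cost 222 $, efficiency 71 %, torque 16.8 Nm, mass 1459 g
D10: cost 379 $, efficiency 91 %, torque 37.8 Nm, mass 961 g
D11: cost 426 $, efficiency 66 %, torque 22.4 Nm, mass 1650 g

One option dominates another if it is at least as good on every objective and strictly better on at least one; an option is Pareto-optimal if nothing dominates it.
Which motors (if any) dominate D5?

D6: cost 69≤152, efficiency 57≥54, torque 34.0≥18.1, mass 468≤500 — dominates D5.
D7: cost 126≤152, efficiency 64≥54, torque 19.4≥18.1, mass 364≤500 — dominates D5.
Others (D1, D2, D3, D4, D8, D9, D10, D11) are each worse than D5 on at least one objective.

D6, D7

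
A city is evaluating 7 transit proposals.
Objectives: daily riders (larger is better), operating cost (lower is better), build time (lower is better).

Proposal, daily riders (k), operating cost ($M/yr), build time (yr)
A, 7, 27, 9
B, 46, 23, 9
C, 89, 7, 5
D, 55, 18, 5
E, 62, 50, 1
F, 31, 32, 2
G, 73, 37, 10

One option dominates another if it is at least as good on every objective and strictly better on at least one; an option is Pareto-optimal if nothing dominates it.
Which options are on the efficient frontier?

A: dominated by B (daily riders 46≥7, operating cost 23≤27, build time 9≤9).
B: dominated by C (daily riders 89≥46, operating cost 7≤23, build time 5≤9).
C: not dominated (best daily riders).
D: dominated by C (daily riders 89≥55, operating cost 7≤18, build time 5≤5).
E: not dominated (best build time).
F: not dominated.
G: dominated by C (daily riders 89≥73, operating cost 7≤37, build time 5≤10).

C, E, F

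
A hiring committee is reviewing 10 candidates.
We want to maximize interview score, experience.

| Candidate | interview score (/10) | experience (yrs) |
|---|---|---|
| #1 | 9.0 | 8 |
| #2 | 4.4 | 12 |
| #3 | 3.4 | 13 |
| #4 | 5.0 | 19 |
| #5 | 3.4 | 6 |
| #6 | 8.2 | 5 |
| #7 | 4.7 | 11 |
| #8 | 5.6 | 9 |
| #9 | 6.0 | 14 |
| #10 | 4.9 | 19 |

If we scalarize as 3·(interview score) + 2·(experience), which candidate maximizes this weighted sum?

#1: 3·9.0 + 2·8 = 43.0
#2: 3·4.4 + 2·12 = 37.2
#3: 3·3.4 + 2·13 = 36.2
#4: 3·5.0 + 2·19 = 53.0
#5: 3·3.4 + 2·6 = 22.2
#6: 3·8.2 + 2·5 = 34.6
#7: 3·4.7 + 2·11 = 36.1
#8: 3·5.6 + 2·9 = 34.8
#9: 3·6.0 + 2·14 = 46.0
#10: 3·4.9 + 2·19 = 52.7
Highest: #4 at 53.0.

#4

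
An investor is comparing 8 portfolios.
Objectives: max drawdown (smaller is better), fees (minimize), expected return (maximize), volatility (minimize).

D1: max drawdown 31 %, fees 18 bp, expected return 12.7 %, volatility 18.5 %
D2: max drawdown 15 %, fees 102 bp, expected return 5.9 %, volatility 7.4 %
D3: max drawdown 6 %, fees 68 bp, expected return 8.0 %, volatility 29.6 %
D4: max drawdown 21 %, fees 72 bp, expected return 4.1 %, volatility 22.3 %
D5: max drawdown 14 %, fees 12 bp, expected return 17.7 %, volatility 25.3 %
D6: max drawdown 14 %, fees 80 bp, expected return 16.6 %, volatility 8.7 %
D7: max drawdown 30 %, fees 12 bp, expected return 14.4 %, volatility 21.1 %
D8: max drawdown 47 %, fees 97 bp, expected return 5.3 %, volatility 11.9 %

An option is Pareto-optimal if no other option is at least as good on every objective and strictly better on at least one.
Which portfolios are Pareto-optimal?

D1, D2, D3, D4, D5, D6, D7

D1: not dominated.
D2: not dominated (best volatility).
D3: not dominated (best max drawdown).
D4: not dominated.
D5: not dominated (best expected return).
D6: not dominated.
D7: not dominated.
D8: dominated by D6 (max drawdown 14≤47, fees 80≤97, expected return 16.6≥5.3, volatility 8.7≤11.9).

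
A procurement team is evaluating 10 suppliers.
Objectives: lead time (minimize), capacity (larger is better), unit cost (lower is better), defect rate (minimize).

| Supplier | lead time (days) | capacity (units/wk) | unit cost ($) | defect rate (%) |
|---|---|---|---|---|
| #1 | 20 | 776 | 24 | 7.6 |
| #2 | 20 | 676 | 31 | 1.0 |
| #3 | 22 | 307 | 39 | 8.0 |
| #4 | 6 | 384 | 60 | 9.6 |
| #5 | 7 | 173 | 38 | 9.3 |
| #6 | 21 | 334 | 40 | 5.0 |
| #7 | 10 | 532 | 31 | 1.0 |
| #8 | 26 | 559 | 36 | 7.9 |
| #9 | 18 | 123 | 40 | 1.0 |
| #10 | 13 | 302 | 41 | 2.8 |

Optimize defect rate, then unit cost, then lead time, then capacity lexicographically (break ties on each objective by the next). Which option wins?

#7

First minimize defect rate: best is 1.0, kept {#2, #7, #9}.
Then minimize unit cost: best is 31, kept {#2, #7}.
Then minimize lead time: best is 10, kept {#7}.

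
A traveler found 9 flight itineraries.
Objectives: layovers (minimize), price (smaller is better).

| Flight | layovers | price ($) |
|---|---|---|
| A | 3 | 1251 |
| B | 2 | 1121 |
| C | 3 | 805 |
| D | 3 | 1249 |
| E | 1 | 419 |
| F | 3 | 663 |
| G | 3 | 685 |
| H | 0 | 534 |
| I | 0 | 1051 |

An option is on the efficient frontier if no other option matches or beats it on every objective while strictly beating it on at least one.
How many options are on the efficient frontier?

A: dominated by B (layovers 2≤3, price 1121≤1251).
B: dominated by E (layovers 1≤2, price 419≤1121).
C: dominated by E (layovers 1≤3, price 419≤805).
D: dominated by B (layovers 2≤3, price 1121≤1249).
E: not dominated (best price).
F: dominated by E (layovers 1≤3, price 419≤663).
G: dominated by E (layovers 1≤3, price 419≤685).
H: not dominated.
I: dominated by H (layovers 0≤0, price 534≤1051).
Pareto-optimal: E, H → 2.

2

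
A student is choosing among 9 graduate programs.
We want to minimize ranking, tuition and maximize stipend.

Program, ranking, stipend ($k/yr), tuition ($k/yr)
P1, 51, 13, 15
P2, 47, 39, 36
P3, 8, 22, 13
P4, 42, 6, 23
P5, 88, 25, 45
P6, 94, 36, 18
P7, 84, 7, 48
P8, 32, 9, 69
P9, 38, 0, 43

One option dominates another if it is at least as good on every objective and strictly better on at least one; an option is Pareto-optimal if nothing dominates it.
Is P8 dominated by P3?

Yes

P3 vs P8: ranking 8≤32, stipend 22≥9, tuition 13≤69 — P3 is at least as good on every objective with at least one strict improvement.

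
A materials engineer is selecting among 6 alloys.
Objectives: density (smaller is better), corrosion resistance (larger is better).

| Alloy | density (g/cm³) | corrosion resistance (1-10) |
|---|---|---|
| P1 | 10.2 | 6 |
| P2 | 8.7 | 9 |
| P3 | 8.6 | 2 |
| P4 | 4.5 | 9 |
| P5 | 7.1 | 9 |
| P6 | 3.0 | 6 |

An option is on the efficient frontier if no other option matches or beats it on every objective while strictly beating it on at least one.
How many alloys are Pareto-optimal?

2

P1: dominated by P2 (density 8.7≤10.2, corrosion resistance 9≥6).
P2: dominated by P4 (density 4.5≤8.7, corrosion resistance 9≥9).
P3: dominated by P4 (density 4.5≤8.6, corrosion resistance 9≥2).
P4: not dominated.
P5: dominated by P4 (density 4.5≤7.1, corrosion resistance 9≥9).
P6: not dominated (best density).
Pareto-optimal: P4, P6 → 2.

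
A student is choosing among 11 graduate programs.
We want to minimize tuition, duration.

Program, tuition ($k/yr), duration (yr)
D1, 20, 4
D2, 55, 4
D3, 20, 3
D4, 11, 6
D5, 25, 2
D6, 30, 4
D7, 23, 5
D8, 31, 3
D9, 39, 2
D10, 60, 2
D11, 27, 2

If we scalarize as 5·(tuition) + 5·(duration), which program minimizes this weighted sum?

D4

D1: 5·20 + 5·4 = 120
D2: 5·55 + 5·4 = 295
D3: 5·20 + 5·3 = 115
D4: 5·11 + 5·6 = 85
D5: 5·25 + 5·2 = 135
D6: 5·30 + 5·4 = 170
D7: 5·23 + 5·5 = 140
D8: 5·31 + 5·3 = 170
D9: 5·39 + 5·2 = 205
D10: 5·60 + 5·2 = 310
D11: 5·27 + 5·2 = 145
Lowest: D4 at 85.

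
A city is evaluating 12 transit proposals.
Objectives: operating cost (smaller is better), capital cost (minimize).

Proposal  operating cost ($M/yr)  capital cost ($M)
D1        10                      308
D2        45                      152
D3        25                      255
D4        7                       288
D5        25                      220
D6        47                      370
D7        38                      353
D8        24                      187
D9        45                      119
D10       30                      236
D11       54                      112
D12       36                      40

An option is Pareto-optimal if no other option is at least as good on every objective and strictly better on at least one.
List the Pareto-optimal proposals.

D1: dominated by D4 (operating cost 7≤10, capital cost 288≤308).
D2: dominated by D9 (operating cost 45≤45, capital cost 119≤152).
D3: dominated by D5 (operating cost 25≤25, capital cost 220≤255).
D4: not dominated (best operating cost).
D5: dominated by D8 (operating cost 24≤25, capital cost 187≤220).
D6: dominated by D1 (operating cost 10≤47, capital cost 308≤370).
D7: dominated by D1 (operating cost 10≤38, capital cost 308≤353).
D8: not dominated.
D9: dominated by D12 (operating cost 36≤45, capital cost 40≤119).
D10: dominated by D5 (operating cost 25≤30, capital cost 220≤236).
D11: dominated by D12 (operating cost 36≤54, capital cost 40≤112).
D12: not dominated (best capital cost).

D4, D8, D12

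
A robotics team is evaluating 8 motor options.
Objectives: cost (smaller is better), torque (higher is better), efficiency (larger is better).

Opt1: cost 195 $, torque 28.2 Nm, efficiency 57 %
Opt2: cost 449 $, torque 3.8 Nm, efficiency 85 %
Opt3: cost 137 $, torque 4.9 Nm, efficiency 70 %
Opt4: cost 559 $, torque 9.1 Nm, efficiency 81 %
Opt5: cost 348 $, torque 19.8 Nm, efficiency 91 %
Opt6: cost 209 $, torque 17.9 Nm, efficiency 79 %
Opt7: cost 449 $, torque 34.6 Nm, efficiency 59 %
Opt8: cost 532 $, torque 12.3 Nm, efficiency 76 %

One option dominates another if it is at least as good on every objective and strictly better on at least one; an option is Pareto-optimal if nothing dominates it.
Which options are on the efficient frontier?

Opt1: not dominated.
Opt2: dominated by Opt5 (cost 348≤449, torque 19.8≥3.8, efficiency 91≥85).
Opt3: not dominated (best cost).
Opt4: dominated by Opt5 (cost 348≤559, torque 19.8≥9.1, efficiency 91≥81).
Opt5: not dominated (best efficiency).
Opt6: not dominated.
Opt7: not dominated (best torque).
Opt8: dominated by Opt5 (cost 348≤532, torque 19.8≥12.3, efficiency 91≥76).

Opt1, Opt3, Opt5, Opt6, Opt7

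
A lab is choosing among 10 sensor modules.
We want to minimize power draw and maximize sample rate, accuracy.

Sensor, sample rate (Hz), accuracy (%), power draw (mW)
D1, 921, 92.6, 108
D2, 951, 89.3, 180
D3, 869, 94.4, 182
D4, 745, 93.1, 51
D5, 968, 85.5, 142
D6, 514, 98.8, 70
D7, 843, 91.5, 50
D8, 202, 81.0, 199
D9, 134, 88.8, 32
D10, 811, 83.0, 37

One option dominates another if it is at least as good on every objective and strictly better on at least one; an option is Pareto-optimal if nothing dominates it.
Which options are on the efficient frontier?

D1, D2, D3, D4, D5, D6, D7, D9, D10

D1: not dominated.
D2: not dominated.
D3: not dominated.
D4: not dominated.
D5: not dominated (best sample rate).
D6: not dominated (best accuracy).
D7: not dominated.
D8: dominated by D1 (sample rate 921≥202, accuracy 92.6≥81.0, power draw 108≤199).
D9: not dominated (best power draw).
D10: not dominated.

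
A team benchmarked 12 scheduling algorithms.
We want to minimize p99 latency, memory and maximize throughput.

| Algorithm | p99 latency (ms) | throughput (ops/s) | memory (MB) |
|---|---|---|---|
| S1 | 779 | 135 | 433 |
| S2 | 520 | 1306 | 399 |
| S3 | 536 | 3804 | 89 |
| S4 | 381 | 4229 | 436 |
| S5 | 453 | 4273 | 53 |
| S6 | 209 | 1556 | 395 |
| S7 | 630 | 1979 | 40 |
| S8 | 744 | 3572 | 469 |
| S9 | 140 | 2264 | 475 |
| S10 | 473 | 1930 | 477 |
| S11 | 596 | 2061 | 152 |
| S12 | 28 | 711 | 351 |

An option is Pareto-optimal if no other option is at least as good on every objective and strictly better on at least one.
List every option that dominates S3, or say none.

S5

S5: p99 latency 453≤536, throughput 4273≥3804, memory 53≤89 — dominates S3.
Others (S1, S2, S4, S6, S7, S8, S9, S10, S11, S12) are each worse than S3 on at least one objective.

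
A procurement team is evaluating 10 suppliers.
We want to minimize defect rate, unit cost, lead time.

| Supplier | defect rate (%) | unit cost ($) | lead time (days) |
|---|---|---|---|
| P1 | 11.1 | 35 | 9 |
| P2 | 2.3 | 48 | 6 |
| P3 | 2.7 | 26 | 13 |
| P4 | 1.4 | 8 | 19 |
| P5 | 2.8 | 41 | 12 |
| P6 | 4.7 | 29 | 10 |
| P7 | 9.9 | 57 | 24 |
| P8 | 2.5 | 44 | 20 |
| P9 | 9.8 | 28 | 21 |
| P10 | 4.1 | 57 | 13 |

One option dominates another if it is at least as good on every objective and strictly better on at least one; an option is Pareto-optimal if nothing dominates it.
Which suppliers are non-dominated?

P1: not dominated.
P2: not dominated (best lead time).
P3: not dominated.
P4: not dominated (best defect rate).
P5: not dominated.
P6: not dominated.
P7: dominated by P2 (defect rate 2.3≤9.9, unit cost 48≤57, lead time 6≤24).
P8: dominated by P4 (defect rate 1.4≤2.5, unit cost 8≤44, lead time 19≤20).
P9: dominated by P3 (defect rate 2.7≤9.8, unit cost 26≤28, lead time 13≤21).
P10: dominated by P2 (defect rate 2.3≤4.1, unit cost 48≤57, lead time 6≤13).

P1, P2, P3, P4, P5, P6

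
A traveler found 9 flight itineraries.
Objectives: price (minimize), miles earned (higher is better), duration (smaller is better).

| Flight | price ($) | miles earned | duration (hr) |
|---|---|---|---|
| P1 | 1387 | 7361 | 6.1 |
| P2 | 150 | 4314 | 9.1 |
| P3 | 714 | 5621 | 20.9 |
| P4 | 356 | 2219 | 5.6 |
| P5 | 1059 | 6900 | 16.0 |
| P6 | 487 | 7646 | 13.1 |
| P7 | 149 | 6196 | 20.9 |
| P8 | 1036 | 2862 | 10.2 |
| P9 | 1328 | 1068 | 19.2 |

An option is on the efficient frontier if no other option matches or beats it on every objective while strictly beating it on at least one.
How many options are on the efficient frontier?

5

P1: not dominated.
P2: not dominated.
P3: dominated by P6 (price 487≤714, miles earned 7646≥5621, duration 13.1≤20.9).
P4: not dominated (best duration).
P5: dominated by P6 (price 487≤1059, miles earned 7646≥6900, duration 13.1≤16.0).
P6: not dominated (best miles earned).
P7: not dominated (best price).
P8: dominated by P2 (price 150≤1036, miles earned 4314≥2862, duration 9.1≤10.2).
P9: dominated by P2 (price 150≤1328, miles earned 4314≥1068, duration 9.1≤19.2).
Pareto-optimal: P1, P2, P4, P6, P7 → 5.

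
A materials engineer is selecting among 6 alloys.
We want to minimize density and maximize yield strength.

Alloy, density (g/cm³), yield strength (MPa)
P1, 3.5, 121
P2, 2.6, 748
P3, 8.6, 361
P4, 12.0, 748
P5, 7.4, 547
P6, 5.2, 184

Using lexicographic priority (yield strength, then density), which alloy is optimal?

P2

First maximize yield strength: best is 748, kept {P2, P4}.
Then minimize density: best is 2.6, kept {P2}.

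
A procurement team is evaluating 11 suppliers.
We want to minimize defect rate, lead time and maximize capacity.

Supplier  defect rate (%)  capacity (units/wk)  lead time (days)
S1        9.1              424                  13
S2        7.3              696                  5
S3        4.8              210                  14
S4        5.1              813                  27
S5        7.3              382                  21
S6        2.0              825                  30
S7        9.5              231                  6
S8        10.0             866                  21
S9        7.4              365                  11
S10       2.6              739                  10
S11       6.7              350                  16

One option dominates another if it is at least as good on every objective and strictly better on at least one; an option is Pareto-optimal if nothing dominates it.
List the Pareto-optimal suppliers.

S2, S4, S6, S8, S10

S1: dominated by S2 (defect rate 7.3≤9.1, capacity 696≥424, lead time 5≤13).
S2: not dominated (best lead time).
S3: dominated by S10 (defect rate 2.6≤4.8, capacity 739≥210, lead time 10≤14).
S4: not dominated.
S5: dominated by S2 (defect rate 7.3≤7.3, capacity 696≥382, lead time 5≤21).
S6: not dominated (best defect rate).
S7: dominated by S2 (defect rate 7.3≤9.5, capacity 696≥231, lead time 5≤6).
S8: not dominated (best capacity).
S9: dominated by S2 (defect rate 7.3≤7.4, capacity 696≥365, lead time 5≤11).
S10: not dominated.
S11: dominated by S10 (defect rate 2.6≤6.7, capacity 739≥350, lead time 10≤16).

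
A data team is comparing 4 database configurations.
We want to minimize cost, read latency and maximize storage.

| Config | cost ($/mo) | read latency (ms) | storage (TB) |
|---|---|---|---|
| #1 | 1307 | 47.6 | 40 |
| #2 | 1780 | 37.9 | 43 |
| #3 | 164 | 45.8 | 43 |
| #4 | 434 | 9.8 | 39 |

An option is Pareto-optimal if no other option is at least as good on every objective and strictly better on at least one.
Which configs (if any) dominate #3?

none

#1: worse on cost (1307 vs 164).
#2: worse on cost (1780 vs 164).
#4: worse on cost (434 vs 164).
No option dominates #3.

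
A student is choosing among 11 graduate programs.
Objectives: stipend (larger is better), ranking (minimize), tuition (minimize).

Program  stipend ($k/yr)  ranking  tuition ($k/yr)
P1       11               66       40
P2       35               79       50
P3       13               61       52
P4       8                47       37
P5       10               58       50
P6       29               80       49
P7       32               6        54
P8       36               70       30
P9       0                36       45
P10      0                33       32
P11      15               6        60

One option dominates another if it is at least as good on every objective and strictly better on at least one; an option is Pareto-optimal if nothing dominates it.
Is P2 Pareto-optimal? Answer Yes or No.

P8 vs P2: stipend 36≥35, ranking 70≤79, tuition 30≤50 — P8 is at least as good on every objective and strictly better on at least one, so P8 dominates P2.

No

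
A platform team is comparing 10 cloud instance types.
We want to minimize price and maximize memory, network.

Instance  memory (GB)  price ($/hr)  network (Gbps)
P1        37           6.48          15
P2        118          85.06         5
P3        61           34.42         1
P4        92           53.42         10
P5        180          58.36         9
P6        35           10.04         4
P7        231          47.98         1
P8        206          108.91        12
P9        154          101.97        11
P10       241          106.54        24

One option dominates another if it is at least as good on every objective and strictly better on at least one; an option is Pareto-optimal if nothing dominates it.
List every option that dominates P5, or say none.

P1: worse on memory (37 vs 180).
P2: worse on memory (118 vs 180).
P3: worse on memory (61 vs 180).
P4: worse on memory (92 vs 180).
P6: worse on memory (35 vs 180).
P7: worse on network (1 vs 9).
P8: worse on price (108.91 vs 58.36).
P9: worse on memory (154 vs 180).
P10: worse on price (106.54 vs 58.36).
No option dominates P5.

none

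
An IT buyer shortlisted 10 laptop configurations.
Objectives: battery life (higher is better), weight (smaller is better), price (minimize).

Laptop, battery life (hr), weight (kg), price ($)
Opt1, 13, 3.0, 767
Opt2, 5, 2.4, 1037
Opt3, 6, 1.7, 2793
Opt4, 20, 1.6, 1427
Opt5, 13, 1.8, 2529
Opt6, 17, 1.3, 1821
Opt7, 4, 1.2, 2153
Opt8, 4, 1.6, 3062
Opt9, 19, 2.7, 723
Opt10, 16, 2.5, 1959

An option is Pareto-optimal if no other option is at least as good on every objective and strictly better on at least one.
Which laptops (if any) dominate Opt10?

Opt4: battery life 20≥16, weight 1.6≤2.5, price 1427≤1959 — dominates Opt10.
Opt6: battery life 17≥16, weight 1.3≤2.5, price 1821≤1959 — dominates Opt10.
Others (Opt1, Opt2, Opt3, Opt5, Opt7, Opt8, Opt9) are each worse than Opt10 on at least one objective.

Opt4, Opt6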